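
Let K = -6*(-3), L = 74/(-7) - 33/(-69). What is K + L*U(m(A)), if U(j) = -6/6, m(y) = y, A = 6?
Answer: 4523/161 ≈ 28.093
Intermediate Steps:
L = -1625/161 (L = 74*(-⅐) - 33*(-1/69) = -74/7 + 11/23 = -1625/161 ≈ -10.093)
K = 18
U(j) = -1 (U(j) = -6*⅙ = -1)
K + L*U(m(A)) = 18 - 1625/161*(-1) = 18 + 1625/161 = 4523/161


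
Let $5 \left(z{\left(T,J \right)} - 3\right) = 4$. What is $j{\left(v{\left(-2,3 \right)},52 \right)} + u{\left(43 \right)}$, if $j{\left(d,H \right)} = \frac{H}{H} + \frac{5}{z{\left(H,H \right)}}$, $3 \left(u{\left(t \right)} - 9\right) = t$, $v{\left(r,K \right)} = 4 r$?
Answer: $\frac{1462}{57} \approx 25.649$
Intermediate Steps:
$z{\left(T,J \right)} = \frac{19}{5}$ ($z{\left(T,J \right)} = 3 + \frac{1}{5} \cdot 4 = 3 + \frac{4}{5} = \frac{19}{5}$)
$u{\left(t \right)} = 9 + \frac{t}{3}$
$j{\left(d,H \right)} = \frac{44}{19}$ ($j{\left(d,H \right)} = \frac{H}{H} + \frac{5}{\frac{19}{5}} = 1 + 5 \cdot \frac{5}{19} = 1 + \frac{25}{19} = \frac{44}{19}$)
$j{\left(v{\left(-2,3 \right)},52 \right)} + u{\left(43 \right)} = \frac{44}{19} + \left(9 + \frac{1}{3} \cdot 43\right) = \frac{44}{19} + \left(9 + \frac{43}{3}\right) = \frac{44}{19} + \frac{70}{3} = \frac{1462}{57}$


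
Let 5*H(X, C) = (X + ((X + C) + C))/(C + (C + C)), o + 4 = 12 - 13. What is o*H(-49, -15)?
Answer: -128/45 ≈ -2.8444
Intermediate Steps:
o = -5 (o = -4 + (12 - 13) = -4 - 1 = -5)
H(X, C) = (2*C + 2*X)/(15*C) (H(X, C) = ((X + ((X + C) + C))/(C + (C + C)))/5 = ((X + ((C + X) + C))/(C + 2*C))/5 = ((X + (X + 2*C))/((3*C)))/5 = ((2*C + 2*X)*(1/(3*C)))/5 = ((2*C + 2*X)/(3*C))/5 = (2*C + 2*X)/(15*C))
o*H(-49, -15) = -2*(-15 - 49)/(3*(-15)) = -2*(-1)*(-64)/(3*15) = -5*128/225 = -128/45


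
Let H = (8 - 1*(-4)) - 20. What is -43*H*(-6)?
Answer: -2064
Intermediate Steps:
H = -8 (H = (8 + 4) - 20 = 12 - 20 = -8)
-43*H*(-6) = -43*(-8)*(-6) = 344*(-6) = -2064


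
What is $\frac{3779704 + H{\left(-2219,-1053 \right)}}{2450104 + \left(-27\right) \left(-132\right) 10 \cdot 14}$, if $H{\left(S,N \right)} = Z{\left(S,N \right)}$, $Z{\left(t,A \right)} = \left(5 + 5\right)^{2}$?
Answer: $\frac{944951}{737266} \approx 1.2817$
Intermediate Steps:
$Z{\left(t,A \right)} = 100$ ($Z{\left(t,A \right)} = 10^{2} = 100$)
$H{\left(S,N \right)} = 100$
$\frac{3779704 + H{\left(-2219,-1053 \right)}}{2450104 + \left(-27\right) \left(-132\right) 10 \cdot 14} = \frac{3779704 + 100}{2450104 + \left(-27\right) \left(-132\right) 10 \cdot 14} = \frac{3779804}{2450104 + 3564 \cdot 140} = \frac{3779804}{2450104 + 498960} = \frac{3779804}{2949064} = 3779804 \cdot \frac{1}{2949064} = \frac{944951}{737266}$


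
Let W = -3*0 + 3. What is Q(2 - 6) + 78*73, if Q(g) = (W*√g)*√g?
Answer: 5682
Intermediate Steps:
W = 3 (W = 0 + 3 = 3)
Q(g) = 3*g (Q(g) = (3*√g)*√g = 3*g)
Q(2 - 6) + 78*73 = 3*(2 - 6) + 78*73 = 3*(-4) + 5694 = -12 + 5694 = 5682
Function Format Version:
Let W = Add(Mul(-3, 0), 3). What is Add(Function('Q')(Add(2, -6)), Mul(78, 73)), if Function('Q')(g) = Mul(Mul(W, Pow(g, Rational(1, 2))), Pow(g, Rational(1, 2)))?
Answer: 5682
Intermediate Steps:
W = 3 (W = Add(0, 3) = 3)
Function('Q')(g) = Mul(3, g) (Function('Q')(g) = Mul(Mul(3, Pow(g, Rational(1, 2))), Pow(g, Rational(1, 2))) = Mul(3, g))
Add(Function('Q')(Add(2, -6)), Mul(78, 73)) = Add(Mul(3, Add(2, -6)), Mul(78, 73)) = Add(Mul(3, -4), 5694) = Add(-12, 5694) = 5682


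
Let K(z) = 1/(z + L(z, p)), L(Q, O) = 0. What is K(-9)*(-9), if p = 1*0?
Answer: 1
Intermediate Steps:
p = 0
K(z) = 1/z (K(z) = 1/(z + 0) = 1/z)
K(-9)*(-9) = -9/(-9) = -1/9*(-9) = 1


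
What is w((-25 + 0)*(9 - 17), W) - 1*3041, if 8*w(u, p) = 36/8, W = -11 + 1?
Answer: -48647/16 ≈ -3040.4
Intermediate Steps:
W = -10
w(u, p) = 9/16 (w(u, p) = (36/8)/8 = (36*(⅛))/8 = (⅛)*(9/2) = 9/16)
w((-25 + 0)*(9 - 17), W) - 1*3041 = 9/16 - 1*3041 = 9/16 - 3041 = -48647/16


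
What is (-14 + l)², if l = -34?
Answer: 2304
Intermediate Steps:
(-14 + l)² = (-14 - 34)² = (-48)² = 2304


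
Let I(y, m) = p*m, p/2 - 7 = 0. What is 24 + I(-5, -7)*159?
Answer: -15558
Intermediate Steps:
p = 14 (p = 14 + 2*0 = 14 + 0 = 14)
I(y, m) = 14*m
24 + I(-5, -7)*159 = 24 + (14*(-7))*159 = 24 - 98*159 = 24 - 15582 = -15558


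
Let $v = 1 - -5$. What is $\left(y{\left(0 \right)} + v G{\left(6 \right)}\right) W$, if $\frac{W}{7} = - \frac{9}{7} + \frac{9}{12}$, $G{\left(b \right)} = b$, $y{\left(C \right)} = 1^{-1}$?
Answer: $- \frac{555}{4} \approx -138.75$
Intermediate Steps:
$y{\left(C \right)} = 1$
$v = 6$ ($v = 1 + 5 = 6$)
$W = - \frac{15}{4}$ ($W = 7 \left(- \frac{9}{7} + \frac{9}{12}\right) = 7 \left(\left(-9\right) \frac{1}{7} + 9 \cdot \frac{1}{12}\right) = 7 \left(- \frac{9}{7} + \frac{3}{4}\right) = 7 \left(- \frac{15}{28}\right) = - \frac{15}{4} \approx -3.75$)
$\left(y{\left(0 \right)} + v G{\left(6 \right)}\right) W = \left(1 + 6 \cdot 6\right) \left(- \frac{15}{4}\right) = \left(1 + 36\right) \left(- \frac{15}{4}\right) = 37 \left(- \frac{15}{4}\right) = - \frac{555}{4}$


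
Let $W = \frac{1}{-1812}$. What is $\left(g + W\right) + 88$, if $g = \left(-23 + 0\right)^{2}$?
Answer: $\frac{1118003}{1812} \approx 617.0$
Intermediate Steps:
$g = 529$ ($g = \left(-23\right)^{2} = 529$)
$W = - \frac{1}{1812} \approx -0.00055188$
$\left(g + W\right) + 88 = \left(529 - \frac{1}{1812}\right) + 88 = \frac{958547}{1812} + 88 = \frac{1118003}{1812}$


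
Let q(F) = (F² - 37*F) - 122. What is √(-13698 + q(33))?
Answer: 8*I*√218 ≈ 118.12*I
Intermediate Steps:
q(F) = -122 + F² - 37*F
√(-13698 + q(33)) = √(-13698 + (-122 + 33² - 37*33)) = √(-13698 + (-122 + 1089 - 1221)) = √(-13698 - 254) = √(-13952) = 8*I*√218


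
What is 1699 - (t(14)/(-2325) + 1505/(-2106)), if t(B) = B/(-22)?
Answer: 30516076561/17953650 ≈ 1699.7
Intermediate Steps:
t(B) = -B/22 (t(B) = B*(-1/22) = -B/22)
1699 - (t(14)/(-2325) + 1505/(-2106)) = 1699 - (-1/22*14/(-2325) + 1505/(-2106)) = 1699 - (-7/11*(-1/2325) + 1505*(-1/2106)) = 1699 - (7/25575 - 1505/2106) = 1699 - 1*(-12825211/17953650) = 1699 + 12825211/17953650 = 30516076561/17953650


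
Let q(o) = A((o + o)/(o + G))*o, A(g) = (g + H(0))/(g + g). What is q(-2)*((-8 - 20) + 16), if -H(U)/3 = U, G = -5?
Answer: 12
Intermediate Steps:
H(U) = -3*U
A(g) = ½ (A(g) = (g - 3*0)/(g + g) = (g + 0)/((2*g)) = g*(1/(2*g)) = ½)
q(o) = o/2
q(-2)*((-8 - 20) + 16) = ((½)*(-2))*((-8 - 20) + 16) = -(-28 + 16) = -1*(-12) = 12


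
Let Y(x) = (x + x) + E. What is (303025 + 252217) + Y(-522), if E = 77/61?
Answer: 33806155/61 ≈ 5.5420e+5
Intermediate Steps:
E = 77/61 (E = 77*(1/61) = 77/61 ≈ 1.2623)
Y(x) = 77/61 + 2*x (Y(x) = (x + x) + 77/61 = 2*x + 77/61 = 77/61 + 2*x)
(303025 + 252217) + Y(-522) = (303025 + 252217) + (77/61 + 2*(-522)) = 555242 + (77/61 - 1044) = 555242 - 63607/61 = 33806155/61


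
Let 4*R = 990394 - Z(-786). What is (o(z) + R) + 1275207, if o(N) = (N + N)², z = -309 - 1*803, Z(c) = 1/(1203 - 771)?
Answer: 11178400031/1728 ≈ 6.4690e+6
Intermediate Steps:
Z(c) = 1/432
z = -1112 (z = -309 - 803 = -1112)
o(N) = 4*N² (o(N) = (2*N)² = 4*N²)
R = 427850207/1728 (R = (990394 - 1*1/432)/4 = (990394 - 1/432)/4 = (¼)*(427850207/432) = 427850207/1728 ≈ 2.4760e+5)
(o(z) + R) + 1275207 = (4*(-1112)² + 427850207/1728) + 1275207 = (4*1236544 + 427850207/1728) + 1275207 = (4946176 + 427850207/1728) + 1275207 = 8974842335/1728 + 1275207 = 11178400031/1728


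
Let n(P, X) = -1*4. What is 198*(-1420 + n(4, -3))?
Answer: -281952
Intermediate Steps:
n(P, X) = -4
198*(-1420 + n(4, -3)) = 198*(-1420 - 4) = 198*(-1424) = -281952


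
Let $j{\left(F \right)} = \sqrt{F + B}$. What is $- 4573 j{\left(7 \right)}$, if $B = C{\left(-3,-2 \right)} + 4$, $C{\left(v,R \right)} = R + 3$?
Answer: $- 9146 \sqrt{3} \approx -15841.0$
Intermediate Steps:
$C{\left(v,R \right)} = 3 + R$
$B = 5$ ($B = \left(3 - 2\right) + 4 = 1 + 4 = 5$)
$j{\left(F \right)} = \sqrt{5 + F}$ ($j{\left(F \right)} = \sqrt{F + 5} = \sqrt{5 + F}$)
$- 4573 j{\left(7 \right)} = - 4573 \sqrt{5 + 7} = - 4573 \sqrt{12} = - 4573 \cdot 2 \sqrt{3} = - 9146 \sqrt{3}$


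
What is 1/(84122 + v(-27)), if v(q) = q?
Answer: 1/84095 ≈ 1.1891e-5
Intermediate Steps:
1/(84122 + v(-27)) = 1/(84122 - 27) = 1/84095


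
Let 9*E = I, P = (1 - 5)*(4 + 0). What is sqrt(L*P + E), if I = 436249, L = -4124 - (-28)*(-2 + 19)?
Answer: sqrt(961561)/3 ≈ 326.86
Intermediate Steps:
P = -16 (P = -4*4 = -16)
L = -3648 (L = -4124 - (-28)*17 = -4124 - 1*(-476) = -4124 + 476 = -3648)
E = 436249/9 (E = (1/9)*436249 = 436249/9 ≈ 48472.)
sqrt(L*P + E) = sqrt(-3648*(-16) + 436249/9) = sqrt(58368 + 436249/9) = sqrt(961561/9) = sqrt(961561)/3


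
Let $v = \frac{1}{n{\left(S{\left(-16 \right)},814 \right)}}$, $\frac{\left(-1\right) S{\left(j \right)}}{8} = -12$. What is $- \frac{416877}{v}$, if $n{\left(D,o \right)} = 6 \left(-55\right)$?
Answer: $137569410$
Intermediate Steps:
$S{\left(j \right)} = 96$ ($S{\left(j \right)} = \left(-8\right) \left(-12\right) = 96$)
$n{\left(D,o \right)} = -330$
$v = - \frac{1}{330}$ ($v = \frac{1}{-330} = - \frac{1}{330} \approx -0.0030303$)
$- \frac{416877}{v} = - \frac{416877}{- \frac{1}{330}} = \left(-416877\right) \left(-330\right) = 137569410$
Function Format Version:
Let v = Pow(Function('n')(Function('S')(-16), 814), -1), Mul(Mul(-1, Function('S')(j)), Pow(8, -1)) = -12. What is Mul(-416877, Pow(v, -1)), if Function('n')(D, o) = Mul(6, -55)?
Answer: 137569410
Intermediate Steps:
Function('S')(j) = 96 (Function('S')(j) = Mul(-8, -12) = 96)
Function('n')(D, o) = -330
v = Rational(-1, 330) (v = Pow(-330, -1) = Rational(-1, 330) ≈ -0.0030303)
Mul(-416877, Pow(v, -1)) = Mul(-416877, Pow(Rational(-1, 330), -1)) = Mul(-416877, -330) = 137569410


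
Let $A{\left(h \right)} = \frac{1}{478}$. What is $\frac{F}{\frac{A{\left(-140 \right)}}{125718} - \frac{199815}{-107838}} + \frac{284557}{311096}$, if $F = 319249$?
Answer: $\frac{35756167069976930586233}{207527365673184856} \approx 1.723 \cdot 10^{5}$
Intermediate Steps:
$A{\left(h \right)} = \frac{1}{478}$
$\frac{F}{\frac{A{\left(-140 \right)}}{125718} - \frac{199815}{-107838}} + \frac{284557}{311096} = \frac{319249}{\frac{1}{478 \cdot 125718} - \frac{199815}{-107838}} + \frac{284557}{311096} = \frac{319249}{\frac{1}{478} \cdot \frac{1}{125718} - - \frac{66605}{35946}} + 284557 \cdot \frac{1}{311096} = \frac{319249}{\frac{1}{60093204} + \frac{66605}{35946}} + \frac{284557}{311096} = \frac{319249}{\frac{667084648061}{360018385164}} + \frac{284557}{311096} = 319249 \cdot \frac{360018385164}{667084648061} + \frac{284557}{311096} = \frac{114935509445221836}{667084648061} + \frac{284557}{311096} = \frac{35756167069976930586233}{207527365673184856}$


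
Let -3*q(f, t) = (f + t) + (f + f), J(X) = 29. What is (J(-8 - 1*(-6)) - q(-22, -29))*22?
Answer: -176/3 ≈ -58.667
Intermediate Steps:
q(f, t) = -f - t/3 (q(f, t) = -((f + t) + (f + f))/3 = -((f + t) + 2*f)/3 = -(t + 3*f)/3 = -f - t/3)
(J(-8 - 1*(-6)) - q(-22, -29))*22 = (29 - (-1*(-22) - 1/3*(-29)))*22 = (29 - (22 + 29/3))*22 = (29 - 1*95/3)*22 = (29 - 95/3)*22 = -8/3*22 = -176/3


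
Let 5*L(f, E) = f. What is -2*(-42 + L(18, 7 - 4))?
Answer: 384/5 ≈ 76.800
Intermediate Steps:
L(f, E) = f/5
-2*(-42 + L(18, 7 - 4)) = -2*(-42 + (⅕)*18) = -2*(-42 + 18/5) = -2*(-192/5) = 384/5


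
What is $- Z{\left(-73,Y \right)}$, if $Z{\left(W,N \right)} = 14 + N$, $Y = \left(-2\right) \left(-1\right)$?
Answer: $-16$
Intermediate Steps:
$Y = 2$
$- Z{\left(-73,Y \right)} = - (14 + 2) = \left(-1\right) 16 = -16$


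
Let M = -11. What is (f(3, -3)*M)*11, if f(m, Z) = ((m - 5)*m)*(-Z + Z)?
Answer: 0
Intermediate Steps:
f(m, Z) = 0 (f(m, Z) = ((-5 + m)*m)*0 = (m*(-5 + m))*0 = 0)
(f(3, -3)*M)*11 = (0*(-11))*11 = 0*11 = 0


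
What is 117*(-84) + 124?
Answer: -9704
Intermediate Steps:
117*(-84) + 124 = -9828 + 124 = -9704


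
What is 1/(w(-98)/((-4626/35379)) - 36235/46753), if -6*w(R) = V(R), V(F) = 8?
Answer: 36046563/339634901 ≈ 0.10613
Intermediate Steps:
w(R) = -4/3 (w(R) = -⅙*8 = -4/3)
1/(w(-98)/((-4626/35379)) - 36235/46753) = 1/(-4/(3*((-4626/35379))) - 36235/46753) = 1/(-4/(3*((-4626*1/35379))) - 36235*1/46753) = 1/(-4/(3*(-514/3931)) - 36235/46753) = 1/(-4/3*(-3931/514) - 36235/46753) = 1/(7862/771 - 36235/46753) = 1/(339634901/36046563) = 36046563/339634901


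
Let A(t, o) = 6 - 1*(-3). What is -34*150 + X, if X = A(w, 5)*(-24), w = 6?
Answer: -5316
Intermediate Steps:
A(t, o) = 9 (A(t, o) = 6 + 3 = 9)
X = -216 (X = 9*(-24) = -216)
-34*150 + X = -34*150 - 216 = -5100 - 216 = -5316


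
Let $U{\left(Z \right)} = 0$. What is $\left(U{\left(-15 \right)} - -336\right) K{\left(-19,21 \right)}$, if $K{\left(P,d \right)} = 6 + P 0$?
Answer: $2016$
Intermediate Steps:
$K{\left(P,d \right)} = 6$ ($K{\left(P,d \right)} = 6 + 0 = 6$)
$\left(U{\left(-15 \right)} - -336\right) K{\left(-19,21 \right)} = \left(0 - -336\right) 6 = \left(0 + 336\right) 6 = 336 \cdot 6 = 2016$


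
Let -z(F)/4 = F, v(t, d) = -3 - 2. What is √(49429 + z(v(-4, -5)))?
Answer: √49449 ≈ 222.37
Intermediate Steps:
v(t, d) = -5
z(F) = -4*F
√(49429 + z(v(-4, -5))) = √(49429 - 4*(-5)) = √(49429 + 20) = √49449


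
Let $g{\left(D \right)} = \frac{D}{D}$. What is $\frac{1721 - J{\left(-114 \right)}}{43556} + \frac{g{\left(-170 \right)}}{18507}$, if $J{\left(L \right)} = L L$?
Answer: $- \frac{208622869}{806090892} \approx -0.25881$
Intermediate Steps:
$J{\left(L \right)} = L^{2}$
$g{\left(D \right)} = 1$
$\frac{1721 - J{\left(-114 \right)}}{43556} + \frac{g{\left(-170 \right)}}{18507} = \frac{1721 - \left(-114\right)^{2}}{43556} + 1 \cdot \frac{1}{18507} = \left(1721 - 12996\right) \frac{1}{43556} + 1 \cdot \frac{1}{18507} = \left(1721 - 12996\right) \frac{1}{43556} + \frac{1}{18507} = \left(-11275\right) \frac{1}{43556} + \frac{1}{18507} = - \frac{11275}{43556} + \frac{1}{18507} = - \frac{208622869}{806090892}$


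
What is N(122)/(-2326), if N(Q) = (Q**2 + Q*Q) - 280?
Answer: -14744/1163 ≈ -12.678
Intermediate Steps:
N(Q) = -280 + 2*Q**2 (N(Q) = (Q**2 + Q**2) - 280 = 2*Q**2 - 280 = -280 + 2*Q**2)
N(122)/(-2326) = (-280 + 2*122**2)/(-2326) = (-280 + 2*14884)*(-1/2326) = (-280 + 29768)*(-1/2326) = 29488*(-1/2326) = -14744/1163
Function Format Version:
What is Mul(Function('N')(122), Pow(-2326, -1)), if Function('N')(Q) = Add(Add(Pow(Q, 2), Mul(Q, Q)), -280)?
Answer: Rational(-14744, 1163) ≈ -12.678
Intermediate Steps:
Function('N')(Q) = Add(-280, Mul(2, Pow(Q, 2))) (Function('N')(Q) = Add(Add(Pow(Q, 2), Pow(Q, 2)), -280) = Add(Mul(2, Pow(Q, 2)), -280) = Add(-280, Mul(2, Pow(Q, 2))))
Mul(Function('N')(122), Pow(-2326, -1)) = Mul(Add(-280, Mul(2, Pow(122, 2))), Pow(-2326, -1)) = Mul(Add(-280, Mul(2, 14884)), Rational(-1, 2326)) = Mul(Add(-280, 29768), Rational(-1, 2326)) = Mul(29488, Rational(-1, 2326)) = Rational(-14744, 1163)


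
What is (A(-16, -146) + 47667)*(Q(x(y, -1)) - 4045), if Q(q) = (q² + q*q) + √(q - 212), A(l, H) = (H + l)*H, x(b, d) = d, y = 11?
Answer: -288342717 + 71319*I*√213 ≈ -2.8834e+8 + 1.0409e+6*I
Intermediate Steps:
A(l, H) = H*(H + l)
Q(q) = √(-212 + q) + 2*q² (Q(q) = (q² + q²) + √(-212 + q) = 2*q² + √(-212 + q) = √(-212 + q) + 2*q²)
(A(-16, -146) + 47667)*(Q(x(y, -1)) - 4045) = (-146*(-146 - 16) + 47667)*((√(-212 - 1) + 2*(-1)²) - 4045) = (-146*(-162) + 47667)*((√(-213) + 2*1) - 4045) = (23652 + 47667)*((I*√213 + 2) - 4045) = 71319*((2 + I*√213) - 4045) = 71319*(-4043 + I*√213) = -288342717 + 71319*I*√213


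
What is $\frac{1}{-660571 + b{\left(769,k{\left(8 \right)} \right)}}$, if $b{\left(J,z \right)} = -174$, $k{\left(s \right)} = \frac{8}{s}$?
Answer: $- \frac{1}{660745} \approx -1.5134 \cdot 10^{-6}$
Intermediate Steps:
$\frac{1}{-660571 + b{\left(769,k{\left(8 \right)} \right)}} = \frac{1}{-660571 - 174} = \frac{1}{-660745} = - \frac{1}{660745}$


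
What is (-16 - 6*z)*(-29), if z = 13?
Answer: 2726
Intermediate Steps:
(-16 - 6*z)*(-29) = (-16 - 6*13)*(-29) = (-16 - 78)*(-29) = -94*(-29) = 2726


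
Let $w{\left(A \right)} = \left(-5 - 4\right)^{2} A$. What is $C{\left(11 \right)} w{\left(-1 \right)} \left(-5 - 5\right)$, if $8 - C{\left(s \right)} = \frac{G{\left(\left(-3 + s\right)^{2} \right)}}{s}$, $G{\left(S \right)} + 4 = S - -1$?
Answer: $\frac{21870}{11} \approx 1988.2$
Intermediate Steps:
$G{\left(S \right)} = -3 + S$ ($G{\left(S \right)} = -4 + \left(S - -1\right) = -4 + \left(S + 1\right) = -4 + \left(1 + S\right) = -3 + S$)
$C{\left(s \right)} = 8 - \frac{-3 + \left(-3 + s\right)^{2}}{s}$
$w{\left(A \right)} = 81 A$ ($w{\left(A \right)} = \left(-9\right)^{2} A = 81 A$)
$C{\left(11 \right)} w{\left(-1 \right)} \left(-5 - 5\right) = \left(14 - 11 - \frac{6}{11}\right) 81 \left(-1\right) \left(-5 - 5\right) = \left(14 - 11 - \frac{6}{11}\right) \left(\left(-81\right) \left(-10\right)\right) = \left(14 - 11 - \frac{6}{11}\right) 810 = \frac{27}{11} \cdot 810 = \frac{21870}{11}$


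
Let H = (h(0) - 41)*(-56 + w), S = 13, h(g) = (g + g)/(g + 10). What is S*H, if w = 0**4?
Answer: 29848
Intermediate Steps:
w = 0
h(g) = 2*g/(10 + g) (h(g) = (2*g)/(10 + g) = 2*g/(10 + g))
H = 2296 (H = (2*0/(10 + 0) - 41)*(-56 + 0) = (2*0/10 - 41)*(-56) = (2*0*(1/10) - 41)*(-56) = (0 - 41)*(-56) = -41*(-56) = 2296)
S*H = 13*2296 = 29848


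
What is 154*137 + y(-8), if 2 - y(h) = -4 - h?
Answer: 21096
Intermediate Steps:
y(h) = 6 + h (y(h) = 2 - (-4 - h) = 2 + (4 + h) = 6 + h)
154*137 + y(-8) = 154*137 + (6 - 8) = 21098 - 2 = 21096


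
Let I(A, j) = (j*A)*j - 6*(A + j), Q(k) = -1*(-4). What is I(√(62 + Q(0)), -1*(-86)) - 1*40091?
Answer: -40607 + 7390*√66 ≈ 19430.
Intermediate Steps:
Q(k) = 4
I(A, j) = -6*A - 6*j + A*j² (I(A, j) = (A*j)*j + (-6*A - 6*j) = A*j² + (-6*A - 6*j) = -6*A - 6*j + A*j²)
I(√(62 + Q(0)), -1*(-86)) - 1*40091 = (-6*√(62 + 4) - (-6)*(-86) + √(62 + 4)*(-1*(-86))²) - 1*40091 = (-6*√66 - 6*86 + √66*86²) - 40091 = (-6*√66 - 516 + √66*7396) - 40091 = (-6*√66 - 516 + 7396*√66) - 40091 = (-516 + 7390*√66) - 40091 = -40607 + 7390*√66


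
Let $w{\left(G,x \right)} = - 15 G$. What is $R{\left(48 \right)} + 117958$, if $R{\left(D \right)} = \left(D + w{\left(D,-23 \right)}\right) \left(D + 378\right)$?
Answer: $-168314$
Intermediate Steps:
$R{\left(D \right)} = - 14 D \left(378 + D\right)$ ($R{\left(D \right)} = \left(D - 15 D\right) \left(D + 378\right) = - 14 D \left(378 + D\right)$)
$R{\left(48 \right)} + 117958 = 14 \cdot 48 \left(-378 - 48\right) + 117958 = 14 \cdot 48 \left(-426\right) + 117958 = -286272 + 117958 = -168314$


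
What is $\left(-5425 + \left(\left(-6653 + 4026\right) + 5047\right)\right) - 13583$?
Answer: $-16588$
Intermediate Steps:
$\left(-5425 + \left(\left(-6653 + 4026\right) + 5047\right)\right) - 13583 = \left(-5425 + \left(-2627 + 5047\right)\right) - 13583 = \left(-5425 + 2420\right) - 13583 = -3005 - 13583 = -16588$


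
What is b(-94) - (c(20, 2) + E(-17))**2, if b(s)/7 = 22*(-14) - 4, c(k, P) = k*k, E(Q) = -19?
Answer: -147345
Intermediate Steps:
c(k, P) = k**2
b(s) = -2184 (b(s) = 7*(22*(-14) - 4) = 7*(-308 - 4) = 7*(-312) = -2184)
b(-94) - (c(20, 2) + E(-17))**2 = -2184 - (20**2 - 19)**2 = -2184 - (400 - 19)**2 = -2184 - 1*381**2 = -2184 - 1*145161 = -2184 - 145161 = -147345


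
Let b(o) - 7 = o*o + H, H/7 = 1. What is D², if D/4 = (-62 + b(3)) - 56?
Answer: 144400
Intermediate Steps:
H = 7 (H = 7*1 = 7)
b(o) = 14 + o² (b(o) = 7 + (o*o + 7) = 7 + (o² + 7) = 7 + (7 + o²) = 14 + o²)
D = -380 (D = 4*((-62 + (14 + 3²)) - 56) = 4*((-62 + (14 + 9)) - 56) = 4*((-62 + 23) - 56) = 4*(-39 - 56) = 4*(-95) = -380)
D² = (-380)² = 144400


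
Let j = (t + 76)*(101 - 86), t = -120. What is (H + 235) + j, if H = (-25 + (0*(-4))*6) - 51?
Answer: -501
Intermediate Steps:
j = -660 (j = (-120 + 76)*(101 - 86) = -44*15 = -660)
H = -76 (H = (-25 + 0*6) - 51 = (-25 + 0) - 51 = -25 - 51 = -76)
(H + 235) + j = (-76 + 235) - 660 = 159 - 660 = -501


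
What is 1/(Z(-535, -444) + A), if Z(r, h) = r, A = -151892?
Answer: -1/152427 ≈ -6.5605e-6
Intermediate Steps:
1/(Z(-535, -444) + A) = 1/(-535 - 151892) = 1/(-152427) = -1/152427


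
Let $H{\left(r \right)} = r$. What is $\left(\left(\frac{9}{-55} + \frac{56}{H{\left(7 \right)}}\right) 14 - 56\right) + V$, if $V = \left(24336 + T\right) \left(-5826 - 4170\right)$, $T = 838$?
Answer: $- \frac{13840158766}{55} \approx -2.5164 \cdot 10^{8}$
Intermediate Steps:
$V = -251639304$ ($V = \left(24336 + 838\right) \left(-5826 - 4170\right) = 25174 \left(-9996\right) = -251639304$)
$\left(\left(\frac{9}{-55} + \frac{56}{H{\left(7 \right)}}\right) 14 - 56\right) + V = \left(\left(\frac{9}{-55} + \frac{56}{7}\right) 14 - 56\right) - 251639304 = \left(\left(9 \left(- \frac{1}{55}\right) + 56 \cdot \frac{1}{7}\right) 14 - 56\right) - 251639304 = \left(\left(- \frac{9}{55} + 8\right) 14 - 56\right) - 251639304 = \left(\frac{431}{55} \cdot 14 - 56\right) - 251639304 = \left(\frac{6034}{55} - 56\right) - 251639304 = \frac{2954}{55} - 251639304 = - \frac{13840158766}{55}$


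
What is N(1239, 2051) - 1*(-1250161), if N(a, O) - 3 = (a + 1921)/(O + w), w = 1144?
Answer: 798855428/639 ≈ 1.2502e+6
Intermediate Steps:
N(a, O) = 3 + (1921 + a)/(1144 + O) (N(a, O) = 3 + (a + 1921)/(O + 1144) = 3 + (1921 + a)/(1144 + O))
N(1239, 2051) - 1*(-1250161) = (5353 + 1239 + 3*2051)/(1144 + 2051) - 1*(-1250161) = (5353 + 1239 + 6153)/3195 + 1250161 = (1/3195)*12745 + 1250161 = 2549/639 + 1250161 = 798855428/639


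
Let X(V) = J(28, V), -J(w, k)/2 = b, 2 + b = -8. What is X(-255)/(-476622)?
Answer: -10/238311 ≈ -4.1962e-5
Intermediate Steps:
b = -10 (b = -2 - 8 = -10)
J(w, k) = 20 (J(w, k) = -2*(-10) = 20)
X(V) = 20
X(-255)/(-476622) = 20/(-476622) = 20*(-1/476622) = -10/238311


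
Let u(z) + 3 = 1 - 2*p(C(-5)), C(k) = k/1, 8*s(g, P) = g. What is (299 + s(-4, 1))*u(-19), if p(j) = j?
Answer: 2388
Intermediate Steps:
s(g, P) = g/8
C(k) = k (C(k) = k*1 = k)
u(z) = 8 (u(z) = -3 + (1 - 2*(-5)) = -3 + (1 + 10) = -3 + 11 = 8)
(299 + s(-4, 1))*u(-19) = (299 + (⅛)*(-4))*8 = (299 - ½)*8 = (597/2)*8 = 2388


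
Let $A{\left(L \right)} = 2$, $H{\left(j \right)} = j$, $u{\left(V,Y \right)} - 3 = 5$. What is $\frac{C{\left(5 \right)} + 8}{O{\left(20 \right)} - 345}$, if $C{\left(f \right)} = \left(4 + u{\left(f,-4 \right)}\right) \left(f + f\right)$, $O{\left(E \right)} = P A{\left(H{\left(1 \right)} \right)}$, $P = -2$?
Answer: $- \frac{128}{349} \approx -0.36676$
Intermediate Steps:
$u{\left(V,Y \right)} = 8$ ($u{\left(V,Y \right)} = 3 + 5 = 8$)
$O{\left(E \right)} = -4$ ($O{\left(E \right)} = \left(-2\right) 2 = -4$)
$C{\left(f \right)} = 24 f$ ($C{\left(f \right)} = \left(4 + 8\right) \left(f + f\right) = 12 \cdot 2 f = 24 f$)
$\frac{C{\left(5 \right)} + 8}{O{\left(20 \right)} - 345} = \frac{24 \cdot 5 + 8}{-4 - 345} = \frac{120 + 8}{-349} = 128 \left(- \frac{1}{349}\right) = - \frac{128}{349}$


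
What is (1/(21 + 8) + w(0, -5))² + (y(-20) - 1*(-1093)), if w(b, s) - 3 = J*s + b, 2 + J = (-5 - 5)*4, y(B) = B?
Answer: 39070077/841 ≈ 46457.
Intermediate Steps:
J = -42 (J = -2 + (-5 - 5)*4 = -2 - 10*4 = -2 - 40 = -42)
w(b, s) = 3 + b - 42*s (w(b, s) = 3 + (-42*s + b) = 3 + (b - 42*s) = 3 + b - 42*s)
(1/(21 + 8) + w(0, -5))² + (y(-20) - 1*(-1093)) = (1/(21 + 8) + (3 + 0 - 42*(-5)))² + (-20 - 1*(-1093)) = (1/29 + (3 + 0 + 210))² + (-20 + 1093) = (1/29 + 213)² + 1073 = (6178/29)² + 1073 = 38167684/841 + 1073 = 39070077/841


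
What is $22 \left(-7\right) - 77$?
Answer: $-231$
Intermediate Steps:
$22 \left(-7\right) - 77 = -154 - 77 = -231$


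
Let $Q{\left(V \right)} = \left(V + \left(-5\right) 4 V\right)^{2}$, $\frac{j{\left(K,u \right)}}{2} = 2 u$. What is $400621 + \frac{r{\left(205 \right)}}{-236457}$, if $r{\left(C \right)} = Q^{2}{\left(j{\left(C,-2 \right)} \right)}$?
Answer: $\frac{94195844981}{236457} \approx 3.9836 \cdot 10^{5}$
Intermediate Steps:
$j{\left(K,u \right)} = 4 u$ ($j{\left(K,u \right)} = 2 \cdot 2 u = 4 u$)
$Q{\left(V \right)} = 361 V^{2}$ ($Q{\left(V \right)} = \left(V - 20 V\right)^{2} = \left(- 19 V\right)^{2} = 361 V^{2}$)
$r{\left(C \right)} = 533794816$ ($r{\left(C \right)} = \left(361 \left(4 \left(-2\right)\right)^{2}\right)^{2} = \left(361 \left(-8\right)^{2}\right)^{2} = \left(361 \cdot 64\right)^{2} = 23104^{2} = 533794816$)
$400621 + \frac{r{\left(205 \right)}}{-236457} = 400621 + \frac{533794816}{-236457} = 400621 + 533794816 \left(- \frac{1}{236457}\right) = 400621 - \frac{533794816}{236457} = \frac{94195844981}{236457}$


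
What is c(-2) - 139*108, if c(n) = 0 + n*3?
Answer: -15018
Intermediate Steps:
c(n) = 3*n (c(n) = 0 + 3*n = 3*n)
c(-2) - 139*108 = 3*(-2) - 139*108 = -6 - 15012 = -15018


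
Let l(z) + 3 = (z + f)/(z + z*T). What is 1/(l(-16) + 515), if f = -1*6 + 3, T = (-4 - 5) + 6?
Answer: 32/16365 ≈ 0.0019554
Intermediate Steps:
T = -3 (T = -9 + 6 = -3)
f = -3 (f = -6 + 3 = -3)
l(z) = -3 - (-3 + z)/(2*z) (l(z) = -3 + (z - 3)/(z + z*(-3)) = -3 + (-3 + z)/(z - 3*z) = -3 + (-3 + z)/((-2*z)) = -3 + (-3 + z)*(-1/(2*z)) = -3 - (-3 + z)/(2*z))
1/(l(-16) + 515) = 1/((1/2)*(3 - 7*(-16))/(-16) + 515) = 1/((1/2)*(-1/16)*(3 + 112) + 515) = 1/((1/2)*(-1/16)*115 + 515) = 1/(-115/32 + 515) = 1/(16365/32) = 32/16365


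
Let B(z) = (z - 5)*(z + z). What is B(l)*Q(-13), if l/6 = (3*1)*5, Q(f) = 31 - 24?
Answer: 107100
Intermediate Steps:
Q(f) = 7
l = 90 (l = 6*((3*1)*5) = 6*(3*5) = 6*15 = 90)
B(z) = 2*z*(-5 + z) (B(z) = (-5 + z)*(2*z) = 2*z*(-5 + z))
B(l)*Q(-13) = (2*90*(-5 + 90))*7 = (2*90*85)*7 = 15300*7 = 107100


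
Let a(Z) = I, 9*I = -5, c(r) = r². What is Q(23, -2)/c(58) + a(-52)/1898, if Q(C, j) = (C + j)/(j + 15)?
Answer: 5387/28731924 ≈ 0.00018749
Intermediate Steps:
I = -5/9 (I = (⅑)*(-5) = -5/9 ≈ -0.55556)
a(Z) = -5/9
Q(C, j) = (C + j)/(15 + j)
Q(23, -2)/c(58) + a(-52)/1898 = ((23 - 2)/(15 - 2))/(58²) - 5/9/1898 = (21/13)/3364 - 5/9*1/1898 = ((1/13)*21)*(1/3364) - 5/17082 = (21/13)*(1/3364) - 5/17082 = 21/43732 - 5/17082 = 5387/28731924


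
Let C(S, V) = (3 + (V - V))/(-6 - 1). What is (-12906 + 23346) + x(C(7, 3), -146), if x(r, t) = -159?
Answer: 10281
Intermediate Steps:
C(S, V) = -3/7 (C(S, V) = (3 + 0)/(-7) = 3*(-1/7) = -3/7)
(-12906 + 23346) + x(C(7, 3), -146) = (-12906 + 23346) - 159 = 10440 - 159 = 10281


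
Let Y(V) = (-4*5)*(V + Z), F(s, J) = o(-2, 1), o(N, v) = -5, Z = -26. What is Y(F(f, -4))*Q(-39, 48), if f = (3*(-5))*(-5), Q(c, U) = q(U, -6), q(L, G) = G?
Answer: -3720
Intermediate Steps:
Q(c, U) = -6
f = 75 (f = -15*(-5) = 75)
F(s, J) = -5
Y(V) = 520 - 20*V (Y(V) = (-4*5)*(V - 26) = -20*(-26 + V) = 520 - 20*V)
Y(F(f, -4))*Q(-39, 48) = (520 - 20*(-5))*(-6) = (520 + 100)*(-6) = 620*(-6) = -3720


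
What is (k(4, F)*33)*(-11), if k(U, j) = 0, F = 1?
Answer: 0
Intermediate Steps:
(k(4, F)*33)*(-11) = (0*33)*(-11) = 0*(-11) = 0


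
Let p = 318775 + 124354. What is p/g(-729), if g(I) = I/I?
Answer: 443129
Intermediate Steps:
p = 443129
g(I) = 1
p/g(-729) = 443129/1 = 443129*1 = 443129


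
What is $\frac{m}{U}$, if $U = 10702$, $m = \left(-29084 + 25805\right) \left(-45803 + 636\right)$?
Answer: $\frac{148102593}{10702} \approx 13839.0$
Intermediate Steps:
$m = 148102593$ ($m = \left(-3279\right) \left(-45167\right) = 148102593$)
$\frac{m}{U} = \frac{148102593}{10702}$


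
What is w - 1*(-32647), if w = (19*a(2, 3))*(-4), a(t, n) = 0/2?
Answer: 32647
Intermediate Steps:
a(t, n) = 0 (a(t, n) = 0*(1/2) = 0)
w = 0 (w = (19*0)*(-4) = 0*(-4) = 0)
w - 1*(-32647) = 0 - 1*(-32647) = 0 + 32647 = 32647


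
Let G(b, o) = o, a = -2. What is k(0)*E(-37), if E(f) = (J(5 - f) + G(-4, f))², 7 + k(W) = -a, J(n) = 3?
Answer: -5780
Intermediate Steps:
k(W) = -5 (k(W) = -7 - 1*(-2) = -7 + 2 = -5)
E(f) = (3 + f)²
k(0)*E(-37) = -5*(3 - 37)² = -5*(-34)² = -5*1156 = -5780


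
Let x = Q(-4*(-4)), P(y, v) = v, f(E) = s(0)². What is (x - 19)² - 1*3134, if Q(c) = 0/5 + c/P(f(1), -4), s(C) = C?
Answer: -2605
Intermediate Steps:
f(E) = 0 (f(E) = 0² = 0)
Q(c) = -c/4 (Q(c) = 0/5 + c/(-4) = 0*(⅕) + c*(-¼) = 0 - c/4 = -c/4)
x = -4 (x = -(-1)*(-4) = -¼*16 = -4)
(x - 19)² - 1*3134 = (-4 - 19)² - 1*3134 = (-23)² - 3134 = 529 - 3134 = -2605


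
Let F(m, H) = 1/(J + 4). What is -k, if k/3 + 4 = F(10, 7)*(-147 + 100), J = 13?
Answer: 345/17 ≈ 20.294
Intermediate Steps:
F(m, H) = 1/17 (F(m, H) = 1/(13 + 4) = 1/17)
k = -345/17 (k = -12 + 3*((-147 + 100)/17) = -12 + 3*((1/17)*(-47)) = -12 + 3*(-47/17) = -12 - 141/17 = -345/17 ≈ -20.294)
-k = -1*(-345/17) = 345/17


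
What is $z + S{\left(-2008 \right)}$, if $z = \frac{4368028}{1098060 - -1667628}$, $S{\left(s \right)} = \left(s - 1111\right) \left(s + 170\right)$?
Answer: $\frac{3963731202691}{691422} \approx 5.7327 \cdot 10^{6}$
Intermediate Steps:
$S{\left(s \right)} = \left(-1111 + s\right) \left(170 + s\right)$
$z = \frac{1092007}{691422}$ ($z = \frac{4368028}{1098060 + 1667628} = \frac{4368028}{2765688} = 4368028 \cdot \frac{1}{2765688} = \frac{1092007}{691422} \approx 1.5794$)
$z + S{\left(-2008 \right)} = \frac{1092007}{691422} - \left(-1700658 - 4032064\right) = \frac{1092007}{691422} + \left(-188870 + 4032064 + 1889528\right) = \frac{1092007}{691422} + 5732722 = \frac{3963731202691}{691422}$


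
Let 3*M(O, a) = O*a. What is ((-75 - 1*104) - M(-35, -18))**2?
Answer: 151321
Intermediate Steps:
M(O, a) = O*a/3 (M(O, a) = (O*a)/3 = O*a/3)
((-75 - 1*104) - M(-35, -18))**2 = ((-75 - 1*104) - (-35)*(-18)/3)**2 = ((-75 - 104) - 1*210)**2 = (-179 - 210)**2 = (-389)**2 = 151321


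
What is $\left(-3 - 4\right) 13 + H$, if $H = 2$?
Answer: $-89$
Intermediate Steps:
$\left(-3 - 4\right) 13 + H = \left(-3 - 4\right) 13 + 2 = \left(-7\right) 13 + 2 = -91 + 2 = -89$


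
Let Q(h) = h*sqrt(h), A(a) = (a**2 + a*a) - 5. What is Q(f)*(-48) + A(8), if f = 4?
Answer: -261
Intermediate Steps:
A(a) = -5 + 2*a**2 (A(a) = (a**2 + a**2) - 5 = 2*a**2 - 5 = -5 + 2*a**2)
Q(h) = h**(3/2)
Q(f)*(-48) + A(8) = 4**(3/2)*(-48) + (-5 + 2*8**2) = 8*(-48) + (-5 + 2*64) = -384 + (-5 + 128) = -384 + 123 = -261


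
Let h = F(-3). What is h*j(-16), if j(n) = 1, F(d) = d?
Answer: -3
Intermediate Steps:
h = -3
h*j(-16) = -3*1 = -3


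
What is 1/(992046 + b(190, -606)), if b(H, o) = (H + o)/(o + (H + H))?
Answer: 113/112101406 ≈ 1.0080e-6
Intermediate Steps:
b(H, o) = (H + o)/(o + 2*H)
1/(992046 + b(190, -606)) = 1/(992046 + (190 - 606)/(-606 + 2*190)) = 1/(992046 - 416/(-606 + 380)) = 1/(992046 - 416/(-226)) = 1/(992046 - 1/226*(-416)) = 1/(992046 + 208/113) = 1/(112101406/113) = 113/112101406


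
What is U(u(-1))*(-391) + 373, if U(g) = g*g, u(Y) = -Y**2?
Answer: -18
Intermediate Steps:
U(g) = g**2
U(u(-1))*(-391) + 373 = (-1*(-1)**2)**2*(-391) + 373 = (-1*1)**2*(-391) + 373 = (-1)**2*(-391) + 373 = 1*(-391) + 373 = -391 + 373 = -18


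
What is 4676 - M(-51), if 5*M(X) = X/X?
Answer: 23379/5 ≈ 4675.8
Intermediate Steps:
M(X) = ⅕ (M(X) = (X/X)/5 = (⅕)*1 = ⅕)
4676 - M(-51) = 4676 - 1*⅕ = 4676 - ⅕ = 23379/5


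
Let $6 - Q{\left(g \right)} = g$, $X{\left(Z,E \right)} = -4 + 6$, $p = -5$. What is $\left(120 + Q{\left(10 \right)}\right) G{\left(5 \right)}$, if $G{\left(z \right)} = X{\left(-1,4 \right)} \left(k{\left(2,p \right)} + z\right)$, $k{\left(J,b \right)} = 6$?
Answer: $2552$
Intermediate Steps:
$X{\left(Z,E \right)} = 2$
$Q{\left(g \right)} = 6 - g$
$G{\left(z \right)} = 12 + 2 z$ ($G{\left(z \right)} = 2 \left(6 + z\right) = 12 + 2 z$)
$\left(120 + Q{\left(10 \right)}\right) G{\left(5 \right)} = \left(120 + \left(6 - 10\right)\right) \left(12 + 2 \cdot 5\right) = \left(120 + \left(6 - 10\right)\right) \left(12 + 10\right) = \left(120 - 4\right) 22 = 116 \cdot 22 = 2552$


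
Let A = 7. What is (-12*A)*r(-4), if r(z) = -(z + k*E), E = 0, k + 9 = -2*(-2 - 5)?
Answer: -336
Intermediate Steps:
k = 5 (k = -9 - 2*(-2 - 5) = -9 - 2*(-7) = -9 + 14 = 5)
r(z) = -z (r(z) = -(z + 5*0) = -(z + 0) = -z)
(-12*A)*r(-4) = (-12*7)*(-1*(-4)) = -84*4 = -336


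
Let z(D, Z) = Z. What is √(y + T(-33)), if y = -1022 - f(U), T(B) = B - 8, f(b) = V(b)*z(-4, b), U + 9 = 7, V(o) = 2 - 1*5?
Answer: I*√1069 ≈ 32.696*I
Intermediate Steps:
V(o) = -3 (V(o) = 2 - 5 = -3)
U = -2 (U = -9 + 7 = -2)
f(b) = -3*b
T(B) = -8 + B
y = -1028 (y = -1022 - (-3)*(-2) = -1022 - 1*6 = -1022 - 6 = -1028)
√(y + T(-33)) = √(-1028 + (-8 - 33)) = √(-1028 - 41) = √(-1069) = I*√1069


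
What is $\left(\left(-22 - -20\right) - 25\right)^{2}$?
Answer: $729$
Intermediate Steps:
$\left(\left(-22 - -20\right) - 25\right)^{2} = \left(\left(-22 + 20\right) - 25\right)^{2} = \left(-2 - 25\right)^{2} = \left(-27\right)^{2} = 729$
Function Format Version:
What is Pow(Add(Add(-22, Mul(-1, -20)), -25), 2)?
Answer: 729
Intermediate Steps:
Pow(Add(Add(-22, Mul(-1, -20)), -25), 2) = Pow(Add(Add(-22, 20), -25), 2) = Pow(Add(-2, -25), 2) = Pow(-27, 2) = 729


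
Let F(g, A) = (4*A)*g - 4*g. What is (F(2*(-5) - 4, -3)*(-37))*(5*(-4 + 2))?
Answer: 82880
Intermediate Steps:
F(g, A) = -4*g + 4*A*g (F(g, A) = 4*A*g - 4*g = -4*g + 4*A*g)
(F(2*(-5) - 4, -3)*(-37))*(5*(-4 + 2)) = ((4*(2*(-5) - 4)*(-1 - 3))*(-37))*(5*(-4 + 2)) = ((4*(-10 - 4)*(-4))*(-37))*(5*(-2)) = ((4*(-14)*(-4))*(-37))*(-10) = (224*(-37))*(-10) = -8288*(-10) = 82880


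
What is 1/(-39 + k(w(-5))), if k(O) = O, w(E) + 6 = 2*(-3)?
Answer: -1/51 ≈ -0.019608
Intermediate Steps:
w(E) = -12 (w(E) = -6 + 2*(-3) = -6 - 6 = -12)
1/(-39 + k(w(-5))) = 1/(-39 - 12) = 1/(-51) = -1/51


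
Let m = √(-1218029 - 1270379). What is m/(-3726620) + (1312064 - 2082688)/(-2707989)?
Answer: 770624/2707989 - I*√622102/1863310 ≈ 0.28457 - 0.0004233*I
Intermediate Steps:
m = 2*I*√622102 (m = √(-2488408) = 2*I*√622102 ≈ 1577.5*I)
m/(-3726620) + (1312064 - 2082688)/(-2707989) = (2*I*√622102)/(-3726620) + (1312064 - 2082688)/(-2707989) = (2*I*√622102)*(-1/3726620) - 770624*(-1/2707989) = -I*√622102/1863310 + 770624/2707989 = 770624/2707989 - I*√622102/1863310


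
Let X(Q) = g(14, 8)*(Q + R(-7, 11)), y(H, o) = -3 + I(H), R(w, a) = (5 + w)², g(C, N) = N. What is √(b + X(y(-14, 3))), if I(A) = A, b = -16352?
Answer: 22*I*√34 ≈ 128.28*I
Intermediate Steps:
y(H, o) = -3 + H
X(Q) = 32 + 8*Q (X(Q) = 8*(Q + (5 - 7)²) = 8*(Q + (-2)²) = 8*(Q + 4) = 8*(4 + Q) = 32 + 8*Q)
√(b + X(y(-14, 3))) = √(-16352 + (32 + 8*(-3 - 14))) = √(-16352 + (32 + 8*(-17))) = √(-16352 + (32 - 136)) = √(-16352 - 104) = √(-16456) = 22*I*√34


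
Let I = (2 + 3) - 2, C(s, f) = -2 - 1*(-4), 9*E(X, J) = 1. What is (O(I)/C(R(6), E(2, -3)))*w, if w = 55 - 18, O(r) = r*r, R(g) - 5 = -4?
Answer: 333/2 ≈ 166.50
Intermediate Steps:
E(X, J) = ⅑ (E(X, J) = (⅑)*1 = ⅑)
R(g) = 1 (R(g) = 5 - 4 = 1)
C(s, f) = 2 (C(s, f) = -2 + 4 = 2)
I = 3 (I = 5 - 2 = 3)
O(r) = r²
w = 37
(O(I)/C(R(6), E(2, -3)))*w = (3²/2)*37 = (9*(½))*37 = (9/2)*37 = 333/2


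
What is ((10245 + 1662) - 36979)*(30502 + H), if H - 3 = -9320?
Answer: -531150320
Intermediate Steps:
H = -9317 (H = 3 - 9320 = -9317)
((10245 + 1662) - 36979)*(30502 + H) = ((10245 + 1662) - 36979)*(30502 - 9317) = (11907 - 36979)*21185 = -25072*21185 = -531150320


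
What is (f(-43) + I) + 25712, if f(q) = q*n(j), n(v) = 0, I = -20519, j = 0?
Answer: 5193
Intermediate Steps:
f(q) = 0 (f(q) = q*0 = 0)
(f(-43) + I) + 25712 = (0 - 20519) + 25712 = -20519 + 25712 = 5193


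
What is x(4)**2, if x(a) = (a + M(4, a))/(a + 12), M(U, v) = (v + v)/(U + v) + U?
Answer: 81/256 ≈ 0.31641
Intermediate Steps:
M(U, v) = U + 2*v/(U + v) (M(U, v) = (2*v)/(U + v) + U = 2*v/(U + v) + U = U + 2*v/(U + v))
x(a) = (a + (16 + 6*a)/(4 + a))/(12 + a) (x(a) = (a + (4**2 + 2*a + 4*a)/(4 + a))/(a + 12) = (a + (16 + 2*a + 4*a)/(4 + a))/(12 + a) = (a + (16 + 6*a)/(4 + a))/(12 + a))
x(4)**2 = ((16 + 6*4 + 4*(4 + 4))/((4 + 4)*(12 + 4)))**2 = ((16 + 24 + 4*8)/(8*16))**2 = ((1/8)*(1/16)*(16 + 24 + 32))**2 = ((1/8)*(1/16)*72)**2 = (9/16)**2 = 81/256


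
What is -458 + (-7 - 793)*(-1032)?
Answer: 825142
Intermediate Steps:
-458 + (-7 - 793)*(-1032) = -458 - 800*(-1032) = -458 + 825600 = 825142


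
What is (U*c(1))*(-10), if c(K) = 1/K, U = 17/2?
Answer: -85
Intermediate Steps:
U = 17/2 (U = 17*(½) = 17/2 ≈ 8.5000)
(U*c(1))*(-10) = ((17/2)/1)*(-10) = ((17/2)*1)*(-10) = (17/2)*(-10) = -85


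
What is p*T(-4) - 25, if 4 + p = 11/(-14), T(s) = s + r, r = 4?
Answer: -25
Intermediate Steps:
T(s) = 4 + s (T(s) = s + 4 = 4 + s)
p = -67/14 (p = -4 + 11/(-14) = -4 + 11*(-1/14) = -4 - 11/14 = -67/14 ≈ -4.7857)
p*T(-4) - 25 = -67*(4 - 4)/14 - 25 = -67/14*0 - 25 = 0 - 25 = -25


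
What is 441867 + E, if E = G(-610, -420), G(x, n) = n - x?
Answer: 442057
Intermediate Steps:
E = 190 (E = -420 - 1*(-610) = -420 + 610 = 190)
441867 + E = 441867 + 190 = 442057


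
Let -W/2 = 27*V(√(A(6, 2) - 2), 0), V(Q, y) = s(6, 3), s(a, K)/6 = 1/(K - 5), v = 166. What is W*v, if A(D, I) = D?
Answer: 26892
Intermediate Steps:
s(a, K) = 6/(-5 + K) (s(a, K) = 6/(K - 5) = 6/(-5 + K))
V(Q, y) = -3 (V(Q, y) = 6/(-5 + 3) = 6/(-2) = 6*(-½) = -3)
W = 162 (W = -54*(-3) = -2*(-81) = 162)
W*v = 162*166 = 26892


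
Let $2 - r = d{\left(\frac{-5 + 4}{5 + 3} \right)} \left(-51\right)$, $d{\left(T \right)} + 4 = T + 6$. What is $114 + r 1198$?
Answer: $\frac{468275}{4} \approx 1.1707 \cdot 10^{5}$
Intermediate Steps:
$d{\left(T \right)} = 2 + T$ ($d{\left(T \right)} = -4 + \left(T + 6\right) = -4 + \left(6 + T\right) = 2 + T$)
$r = \frac{781}{8}$ ($r = 2 - \left(2 + \frac{-5 + 4}{5 + 3}\right) \left(-51\right) = 2 - \left(2 - \frac{1}{8}\right) \left(-51\right) = 2 - \frac{15}{8} \left(-51\right) = 2 - - \frac{765}{8} = 2 + \frac{765}{8} = \frac{781}{8} \approx 97.625$)
$114 + r 1198 = 114 + \frac{781}{8} \cdot 1198 = 114 + \frac{467819}{4} = \frac{468275}{4}$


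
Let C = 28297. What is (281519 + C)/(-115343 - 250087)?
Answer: -3972/4685 ≈ -0.84781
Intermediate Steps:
(281519 + C)/(-115343 - 250087) = (281519 + 28297)/(-115343 - 250087) = 309816/(-365430) = 309816*(-1/365430) = -3972/4685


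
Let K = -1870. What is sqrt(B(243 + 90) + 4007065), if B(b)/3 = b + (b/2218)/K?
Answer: sqrt(17237764890850931515)/2073830 ≈ 2002.0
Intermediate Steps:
B(b) = 12442977*b/4147660 (B(b) = 3*(b + (b/2218)/(-1870)) = 3*(b + (b*(1/2218))*(-1/1870)) = 3*(b + (b/2218)*(-1/1870)) = 3*(b - b/4147660) = 3*(4147659*b/4147660) = 12442977*b/4147660)
sqrt(B(243 + 90) + 4007065) = sqrt(12442977*(243 + 90)/4147660 + 4007065) = sqrt((12442977/4147660)*333 + 4007065) = sqrt(4143511341/4147660 + 4007065) = sqrt(16624086729241/4147660) = sqrt(17237764890850931515)/2073830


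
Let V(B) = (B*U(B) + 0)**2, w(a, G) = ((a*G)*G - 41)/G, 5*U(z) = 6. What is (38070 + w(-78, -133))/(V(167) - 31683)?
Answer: 161077325/28186557 ≈ 5.7147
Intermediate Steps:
U(z) = 6/5 (U(z) = (1/5)*6 = 6/5)
w(a, G) = (-41 + a*G**2)/G (w(a, G) = ((G*a)*G - 41)/G = (a*G**2 - 41)/G = (-41 + a*G**2)/G)
V(B) = 36*B**2/25 (V(B) = (B*(6/5) + 0)**2 = (6*B/5 + 0)**2 = (6*B/5)**2 = 36*B**2/25)
(38070 + w(-78, -133))/(V(167) - 31683) = (38070 + (-41/(-133) - 133*(-78)))/((36/25)*167**2 - 31683) = (38070 + (-41*(-1/133) + 10374))/((36/25)*27889 - 31683) = (38070 + (41/133 + 10374))/(1004004/25 - 31683) = (38070 + 1379783/133)/(211929/25) = (6443093/133)*(25/211929) = 161077325/28186557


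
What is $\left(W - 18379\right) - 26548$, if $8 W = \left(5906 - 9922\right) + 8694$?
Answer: $- \frac{177369}{4} \approx -44342.0$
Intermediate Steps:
$W = \frac{2339}{4}$ ($W = \frac{\left(5906 - 9922\right) + 8694}{8} = \frac{-4016 + 8694}{8} = \frac{1}{8} \cdot 4678 = \frac{2339}{4} \approx 584.75$)
$\left(W - 18379\right) - 26548 = \left(\frac{2339}{4} - 18379\right) - 26548 = - \frac{71177}{4} - 26548 = - \frac{177369}{4}$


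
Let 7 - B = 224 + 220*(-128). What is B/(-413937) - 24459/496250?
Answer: -23991198833/205416236250 ≈ -0.11679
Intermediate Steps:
B = 27943 (B = 7 - (224 + 220*(-128)) = 7 - (224 - 28160) = 7 - 1*(-27936) = 7 + 27936 = 27943)
B/(-413937) - 24459/496250 = 27943/(-413937) - 24459/496250 = 27943*(-1/413937) - 24459*1/496250 = -27943/413937 - 24459/496250 = -23991198833/205416236250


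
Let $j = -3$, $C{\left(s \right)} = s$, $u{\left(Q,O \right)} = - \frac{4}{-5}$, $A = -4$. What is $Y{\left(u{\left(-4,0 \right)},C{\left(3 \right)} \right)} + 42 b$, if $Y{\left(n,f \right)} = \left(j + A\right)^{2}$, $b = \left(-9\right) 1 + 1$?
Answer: $-287$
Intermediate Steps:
$u{\left(Q,O \right)} = \frac{4}{5}$ ($u{\left(Q,O \right)} = \left(-4\right) \left(- \frac{1}{5}\right) = \frac{4}{5}$)
$b = -8$ ($b = -9 + 1 = -8$)
$Y{\left(n,f \right)} = 49$ ($Y{\left(n,f \right)} = \left(-3 - 4\right)^{2} = \left(-7\right)^{2} = 49$)
$Y{\left(u{\left(-4,0 \right)},C{\left(3 \right)} \right)} + 42 b = 49 + 42 \left(-8\right) = 49 - 336 = -287$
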